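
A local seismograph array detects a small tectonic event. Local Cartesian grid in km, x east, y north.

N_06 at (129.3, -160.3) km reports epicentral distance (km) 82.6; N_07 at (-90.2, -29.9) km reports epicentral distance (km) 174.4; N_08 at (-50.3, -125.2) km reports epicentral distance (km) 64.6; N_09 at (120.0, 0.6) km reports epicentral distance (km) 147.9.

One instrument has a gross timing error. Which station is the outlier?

N_08

Solve using three stations at a time. Using N_06, N_07, N_09 (subtract circle equations pairwise → linear system) gives (x, y) ≈ (52.1, -130.8).
Distances from that point to each station vs reported:
  N_06: calculated 82.7 vs reported 82.6 → residual 0.1 km
  N_07: calculated 174.4 vs reported 174.4 → residual 0.0 km
  N_08: calculated 102.5 vs reported 64.6 → residual 37.9 km
  N_09: calculated 147.9 vs reported 147.9 → residual 0.0 km
N_06, N_07, N_09 are mutually consistent (residuals ≈ 0); N_08 is off by 37.9 km.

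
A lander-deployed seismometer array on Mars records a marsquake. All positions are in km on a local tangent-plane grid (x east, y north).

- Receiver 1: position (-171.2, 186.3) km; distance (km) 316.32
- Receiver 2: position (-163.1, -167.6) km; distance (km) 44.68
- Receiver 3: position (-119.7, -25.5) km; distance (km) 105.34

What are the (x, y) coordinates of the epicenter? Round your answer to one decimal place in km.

-141.3 km east, -128.6 km north

Circle about each station: (x + 171.2)² + (y − 186.3)² = 316.32²; (x + 163.1)² + (y + 167.6)² = 44.68²; (x + 119.7)² + (y + 25.5)² = 105.34².
Subtracting the Receiver 1 equation from the Receiver 2 and Receiver 3 equations removes the quadratic terms:
16.2 x − 707.8 y = 88736.28
103.0 x − 423.6 y = 39923.04
Solving the 2×2 system: x ≈ -141.3, y ≈ -128.6 km.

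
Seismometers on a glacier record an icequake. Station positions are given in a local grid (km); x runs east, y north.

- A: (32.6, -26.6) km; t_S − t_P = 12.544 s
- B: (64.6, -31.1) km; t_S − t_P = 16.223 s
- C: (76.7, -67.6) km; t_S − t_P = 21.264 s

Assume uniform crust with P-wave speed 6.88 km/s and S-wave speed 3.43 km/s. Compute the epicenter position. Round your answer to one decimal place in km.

Distance from S−P lag: d = Δt · v_P v_S / (v_P − v_S) = Δt · (6.88·3.43)/(6.88−3.43) ≈ 6.8401·Δt.
So d_A = 85.80, d_B = 110.97, d_C = 145.45 km.
Circle about each station: (x − 32.6)² + (y + 26.6)² = 85.80²; (x − 64.6)² + (y + 31.1)² = 110.97²; (x − 76.7)² + (y + 67.6)² = 145.45².
Subtracting pairs of circle equations eliminates x²+y² and gives linear equations (the radical axes):
64.0 x − 9.0 y = -1582.65
88.2 x − 82.0 y = -5111.73
Solving the 2×2 system: x ≈ -18.8, y ≈ 42.1 km.

-18.8 km east, 42.1 km north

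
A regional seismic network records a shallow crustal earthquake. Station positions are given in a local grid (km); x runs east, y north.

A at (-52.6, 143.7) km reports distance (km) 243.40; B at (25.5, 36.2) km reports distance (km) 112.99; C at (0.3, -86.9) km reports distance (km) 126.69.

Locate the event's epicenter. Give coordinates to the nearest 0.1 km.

(114.9, -32.9)

Circle about each station: (x + 52.6)² + (y − 143.7)² = 243.40²; (x − 25.5)² + (y − 36.2)² = 112.99²; (x − 0.3)² + (y + 86.9)² = 126.69².
Subtracting the A equation from the B and C equations removes the quadratic terms:
156.2 x − 215.0 y = 25021.06
105.8 x − 461.2 y = 27328.45
Solving the 2×2 system: x ≈ 114.9, y ≈ -32.9 km.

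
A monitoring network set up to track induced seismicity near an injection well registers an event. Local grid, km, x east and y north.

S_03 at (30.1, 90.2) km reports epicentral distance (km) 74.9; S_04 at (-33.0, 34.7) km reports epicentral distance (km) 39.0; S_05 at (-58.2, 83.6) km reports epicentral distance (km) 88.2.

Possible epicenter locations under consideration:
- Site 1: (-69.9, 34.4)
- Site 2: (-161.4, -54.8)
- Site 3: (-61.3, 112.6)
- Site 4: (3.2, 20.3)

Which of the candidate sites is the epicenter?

For each candidate, compare |candidate − station| to the reported distance:
Site 1: residuals S_03 39.6, S_04 2.1, S_05 37.6 → max 39.6 km
Site 2: residuals S_03 165.3, S_04 117.5, S_05 84.4 → max 165.3 km
Site 3: residuals S_03 19.2, S_04 43.9, S_05 59.0 → max 59.0 km
Site 4: residuals S_03 0.0, S_04 0.0, S_05 0.0 → max 0.0 km
Only Site 4 has all residuals ≈ 0.

Site 4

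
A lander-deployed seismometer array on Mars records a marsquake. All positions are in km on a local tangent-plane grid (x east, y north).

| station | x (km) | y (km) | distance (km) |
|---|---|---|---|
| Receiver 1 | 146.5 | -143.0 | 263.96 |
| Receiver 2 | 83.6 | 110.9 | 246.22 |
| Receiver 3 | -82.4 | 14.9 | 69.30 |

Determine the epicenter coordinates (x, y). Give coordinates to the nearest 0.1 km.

-101.2 km east, -51.8 km north

Circle about each station: (x − 146.5)² + (y + 143.0)² = 263.96²; (x − 83.6)² + (y − 110.9)² = 246.22²; (x + 82.4)² + (y − 14.9)² = 69.30².
Subtracting pairs of circle equations eliminates x²+y² and gives linear equations (the radical axes):
-125.8 x + 507.8 y = -13572.89
-457.8 x + 315.8 y = 29972.91
Solving the 2×2 system: x ≈ -101.2, y ≈ -51.8 km.
Check against Receiver 1 (with the unrounded x, y): √((x − 146.5)²+(y + 143.0)²) = 263.96 ≈ 263.96 km. ✓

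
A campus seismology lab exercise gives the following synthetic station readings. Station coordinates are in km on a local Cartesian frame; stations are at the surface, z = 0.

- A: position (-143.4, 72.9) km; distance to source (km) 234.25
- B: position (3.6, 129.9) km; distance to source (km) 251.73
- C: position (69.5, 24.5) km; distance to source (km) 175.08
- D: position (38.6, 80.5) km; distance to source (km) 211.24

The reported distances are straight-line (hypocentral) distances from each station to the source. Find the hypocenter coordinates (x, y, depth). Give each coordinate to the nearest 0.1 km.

Each station gives a sphere (x−x_i)² + (y−y_i)² + z² = d_i² (stations at z=0).
Subtracting the A sphere from B and C: z² cancels, leaving linear equations in x and y:
294.0 x + 114.0 y = -17485.93
425.8 x − 96.8 y = 3772.59
Solving: x ≈ -16.397, y ≈ -111.099 km (keep extra digits for the depth step; rounded: -16.4, -111.1).
Then from the A sphere: z² = 234.25² − (x + 143.4)² − (y − 72.9)² with x = -16.397, y = -111.099, so z ≈ 69.912 ≈ 69.9 km.

x ≈ -16.4 km, y ≈ -111.1 km, depth ≈ 69.9 km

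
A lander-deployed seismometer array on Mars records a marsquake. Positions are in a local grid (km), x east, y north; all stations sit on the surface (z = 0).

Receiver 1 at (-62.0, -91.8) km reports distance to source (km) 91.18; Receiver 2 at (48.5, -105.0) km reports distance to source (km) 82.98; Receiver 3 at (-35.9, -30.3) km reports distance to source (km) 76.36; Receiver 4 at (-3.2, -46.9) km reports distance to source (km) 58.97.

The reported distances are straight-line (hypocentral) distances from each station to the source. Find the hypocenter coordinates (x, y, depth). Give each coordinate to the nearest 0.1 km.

Each station gives a sphere (x−x_i)² + (y−y_i)² + z² = d_i² (stations at z=0).
Subtracting the Receiver 1 sphere from Receiver 2 and Receiver 3: z² cancels, leaving linear equations in x and y:
221.0 x − 26.4 y = 2534.12
52.2 x + 123.0 y = -7581.40
Solving: x ≈ 3.906, y ≈ -63.295 km (keep extra digits for the depth step; rounded: 3.9, -63.3).
Then from the Receiver 1 sphere: z² = 91.18² − (x + 62.0)² − (y + 91.8)² with x = 3.906, y = -63.295, so z ≈ 56.193 ≈ 56.2 km.

x ≈ 3.9 km, y ≈ -63.3 km, depth ≈ 56.2 km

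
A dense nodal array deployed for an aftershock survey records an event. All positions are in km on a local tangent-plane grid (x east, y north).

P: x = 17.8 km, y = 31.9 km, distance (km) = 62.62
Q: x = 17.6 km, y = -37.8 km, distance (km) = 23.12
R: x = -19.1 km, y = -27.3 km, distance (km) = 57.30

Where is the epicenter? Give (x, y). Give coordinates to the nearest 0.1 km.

(38.2, -27.3)

Circle about each station: (x − 17.8)² + (y − 31.9)² = 62.62²; (x − 17.6)² + (y + 37.8)² = 23.12²; (x + 19.1)² + (y + 27.3)² = 57.30².
Subtracting pairs of circle equations eliminates x²+y² and gives linear equations (the radical axes):
-0.4 x − 139.4 y = 3790.88
-73.8 x − 118.4 y = 413.62
Solving the 2×2 system: x ≈ 38.2, y ≈ -27.3 km.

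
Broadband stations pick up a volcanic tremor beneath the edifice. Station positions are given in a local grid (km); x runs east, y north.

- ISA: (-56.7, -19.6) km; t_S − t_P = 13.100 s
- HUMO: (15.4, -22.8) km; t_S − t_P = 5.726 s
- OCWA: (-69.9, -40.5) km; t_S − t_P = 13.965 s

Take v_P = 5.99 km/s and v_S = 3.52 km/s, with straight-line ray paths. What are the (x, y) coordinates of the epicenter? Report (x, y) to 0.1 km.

(47.8, -59.4)

Distance from S−P lag: d = Δt · v_P v_S / (v_P − v_S) = Δt · (5.99·3.52)/(5.99−3.52) ≈ 8.5364·Δt.
So d_ISA = 111.83, d_HUMO = 48.88, d_OCWA = 119.21 km.
Circle about each station: (x + 56.7)² + (y + 19.6)² = 111.83²; (x − 15.4)² + (y + 22.8)² = 48.88²; (x + 69.9)² + (y + 40.5)² = 119.21².
Subtracting pairs of circle equations eliminates x²+y² and gives linear equations (the radical axes):
144.2 x − 6.4 y = 7274.64
-26.4 x − 41.8 y = 1222.13
Solving the 2×2 system: x ≈ 47.8, y ≈ -59.4 km.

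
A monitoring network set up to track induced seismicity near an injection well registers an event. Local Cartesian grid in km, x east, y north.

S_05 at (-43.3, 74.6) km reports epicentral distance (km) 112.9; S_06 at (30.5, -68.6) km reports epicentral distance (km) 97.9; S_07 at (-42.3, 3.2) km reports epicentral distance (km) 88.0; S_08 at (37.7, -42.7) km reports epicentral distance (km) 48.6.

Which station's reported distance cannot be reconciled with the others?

Solve using three stations at a time. Using S_05, S_07, S_08 (subtract circle equations pairwise → linear system) gives (x, y) ≈ (45.6, 5.1).
Distances from that point to each station vs reported:
  S_05: calculated 112.8 vs reported 112.9 → residual 0.1 km
  S_06: calculated 75.2 vs reported 97.9 → residual 22.7 km
  S_07: calculated 87.9 vs reported 88.0 → residual 0.1 km
  S_08: calculated 48.5 vs reported 48.6 → residual 0.1 km
S_05, S_07, S_08 are mutually consistent (residuals ≈ 0); S_06 is off by 22.7 km.

S_06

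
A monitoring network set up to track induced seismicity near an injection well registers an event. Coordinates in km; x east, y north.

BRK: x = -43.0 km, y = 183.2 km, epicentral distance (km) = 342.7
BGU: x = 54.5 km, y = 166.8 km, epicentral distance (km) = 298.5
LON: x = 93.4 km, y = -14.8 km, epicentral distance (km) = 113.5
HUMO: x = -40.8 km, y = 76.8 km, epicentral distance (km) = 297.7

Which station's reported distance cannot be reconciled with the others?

Solve using three stations at a time. Using BRK, BGU, LON (subtract circle equations pairwise → linear system) gives (x, y) ≈ (100.1, -128.3).
Distances from that point to each station vs reported:
  BRK: calculated 342.8 vs reported 342.7 → residual 0.1 km
  BGU: calculated 298.6 vs reported 298.5 → residual 0.1 km
  LON: calculated 113.7 vs reported 113.5 → residual 0.2 km
  HUMO: calculated 248.8 vs reported 297.7 → residual 48.9 km
BRK, BGU, LON are mutually consistent (residuals ≈ 0); HUMO is off by 48.9 km.

HUMO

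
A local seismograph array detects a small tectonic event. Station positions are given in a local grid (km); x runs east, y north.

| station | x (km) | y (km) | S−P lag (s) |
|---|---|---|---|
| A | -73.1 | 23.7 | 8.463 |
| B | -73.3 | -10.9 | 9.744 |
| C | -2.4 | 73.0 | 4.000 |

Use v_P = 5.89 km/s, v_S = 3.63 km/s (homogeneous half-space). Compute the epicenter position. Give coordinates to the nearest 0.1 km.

x ≈ 6.0 km, y ≈ 36.1 km

Distance from S−P lag: d = Δt · v_P v_S / (v_P − v_S) = Δt · (5.89·3.63)/(5.89−3.63) ≈ 9.4605·Δt.
So d_A = 80.06, d_B = 92.18, d_C = 37.84 km.
Circle about each station: (x + 73.1)² + (y − 23.7)² = 80.06²; (x + 73.3)² + (y + 10.9)² = 92.18²; (x + 2.4)² + (y − 73.0)² = 37.84².
Subtracting pairs of circle equations eliminates x²+y² and gives linear equations (the radical axes):
-0.4 x − 69.2 y = -2501.15
141.4 x + 98.6 y = 4407.20
Solving the 2×2 system: x ≈ 6.0, y ≈ 36.1 km.
Check against A (with the unrounded x, y): √((x + 73.1)²+(y − 23.7)²) = 80.06 ≈ 80.06 km. ✓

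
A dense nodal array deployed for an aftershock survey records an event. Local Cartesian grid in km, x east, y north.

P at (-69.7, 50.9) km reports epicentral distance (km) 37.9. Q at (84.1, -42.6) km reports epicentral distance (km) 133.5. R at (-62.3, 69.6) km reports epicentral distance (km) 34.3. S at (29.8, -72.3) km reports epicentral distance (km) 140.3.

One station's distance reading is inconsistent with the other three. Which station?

Solve using three stations at a time. Using P, R, S (subtract circle equations pairwise → linear system) gives (x, y) ≈ (-31.9, 53.7).
Distances from that point to each station vs reported:
  P: calculated 37.9 vs reported 37.9 → residual 0.0 km
  Q: calculated 150.8 vs reported 133.5 → residual 17.3 km
  R: calculated 34.3 vs reported 34.3 → residual 0.0 km
  S: calculated 140.3 vs reported 140.3 → residual 0.0 km
P, R, S are mutually consistent (residuals ≈ 0); Q is off by 17.3 km.

Q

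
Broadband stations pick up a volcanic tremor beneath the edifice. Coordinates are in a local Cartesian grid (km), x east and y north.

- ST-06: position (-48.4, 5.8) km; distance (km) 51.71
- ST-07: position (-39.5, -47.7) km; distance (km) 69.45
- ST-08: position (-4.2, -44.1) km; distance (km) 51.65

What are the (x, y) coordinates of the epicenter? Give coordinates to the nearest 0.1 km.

3.3 km east, 7.0 km north

Circle about each station: (x + 48.4)² + (y − 5.8)² = 51.71²; (x + 39.5)² + (y + 47.7)² = 69.45²; (x + 4.2)² + (y + 44.1)² = 51.65².
Subtracting pairs of circle equations eliminates x²+y² and gives linear equations (the radical axes):
17.8 x − 107.0 y = -690.04
88.4 x − 99.8 y = -407.55
Solving the 2×2 system: x ≈ 3.3, y ≈ 7.0 km.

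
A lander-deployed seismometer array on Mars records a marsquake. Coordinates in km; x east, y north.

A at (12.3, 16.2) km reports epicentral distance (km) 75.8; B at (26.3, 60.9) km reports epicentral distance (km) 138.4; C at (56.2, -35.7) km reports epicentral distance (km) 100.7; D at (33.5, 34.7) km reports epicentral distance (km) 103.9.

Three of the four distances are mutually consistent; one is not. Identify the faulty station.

B

Solve using three stations at a time. Using A, C, D (subtract circle equations pairwise → linear system) gives (x, y) ≈ (-44.4, -33.9).
Distances from that point to each station vs reported:
  A: calculated 75.7 vs reported 75.8 → residual 0.1 km
  B: calculated 118.3 vs reported 138.4 → residual 20.1 km
  C: calculated 100.6 vs reported 100.7 → residual 0.1 km
  D: calculated 103.8 vs reported 103.9 → residual 0.1 km
A, C, D are mutually consistent (residuals ≈ 0); B is off by 20.1 km.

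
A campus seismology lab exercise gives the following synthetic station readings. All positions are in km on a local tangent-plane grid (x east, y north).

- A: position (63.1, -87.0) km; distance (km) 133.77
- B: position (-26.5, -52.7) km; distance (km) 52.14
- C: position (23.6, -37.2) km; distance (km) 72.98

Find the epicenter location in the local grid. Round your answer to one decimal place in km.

Circle about each station: (x − 63.1)² + (y + 87.0)² = 133.77²; (x + 26.5)² + (y + 52.7)² = 52.14²; (x − 23.6)² + (y + 37.2)² = 72.98².
Subtracting pairs of circle equations eliminates x²+y² and gives linear equations (the radical axes):
-179.2 x + 68.6 y = 7104.76
-79.0 x + 99.6 y = 2958.52
Solving the 2×2 system: x ≈ -40.6, y ≈ -2.5 km.
Check against A (with the unrounded x, y): √((x − 63.1)²+(y + 87.0)²) = 133.77 ≈ 133.77 km. ✓

x ≈ -40.6 km, y ≈ -2.5 km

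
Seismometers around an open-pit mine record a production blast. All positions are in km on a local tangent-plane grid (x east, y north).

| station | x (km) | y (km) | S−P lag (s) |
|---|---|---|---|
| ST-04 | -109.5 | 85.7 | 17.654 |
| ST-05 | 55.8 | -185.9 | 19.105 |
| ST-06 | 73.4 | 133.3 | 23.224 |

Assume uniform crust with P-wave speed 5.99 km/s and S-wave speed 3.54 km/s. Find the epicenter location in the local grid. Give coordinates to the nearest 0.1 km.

-25.3 km east, -41.8 km north

Distance from S−P lag: d = Δt · v_P v_S / (v_P − v_S) = Δt · (5.99·3.54)/(5.99−3.54) ≈ 8.6549·Δt.
So d_ST-04 = 152.79, d_ST-05 = 165.35, d_ST-06 = 201.00 km.
Circle about each station: (x + 109.5)² + (y − 85.7)² = 152.79²; (x − 55.8)² + (y + 185.9)² = 165.35²; (x − 73.4)² + (y − 133.3)² = 201.00².
Subtracting the ST-04 equation from the ST-05 and ST-06 equations removes the quadratic terms:
330.6 x − 543.2 y = 14341.87
365.8 x + 95.2 y = -13234.51
Solving the 2×2 system: x ≈ -25.3, y ≈ -41.8 km.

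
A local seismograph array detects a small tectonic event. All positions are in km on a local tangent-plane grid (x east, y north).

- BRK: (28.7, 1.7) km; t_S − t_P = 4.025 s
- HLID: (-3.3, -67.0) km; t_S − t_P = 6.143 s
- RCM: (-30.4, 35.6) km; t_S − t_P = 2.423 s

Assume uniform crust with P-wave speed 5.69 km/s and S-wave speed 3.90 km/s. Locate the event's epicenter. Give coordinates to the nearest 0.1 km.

x ≈ -20.9 km, y ≈ 7.1 km

Distance from S−P lag: d = Δt · v_P v_S / (v_P − v_S) = Δt · (5.69·3.90)/(5.69−3.90) ≈ 12.3972·Δt.
So d_BRK = 49.90, d_HLID = 76.16, d_RCM = 30.04 km.
Circle about each station: (x − 28.7)² + (y − 1.7)² = 49.90²; (x + 3.3)² + (y + 67.0)² = 76.16²; (x + 30.4)² + (y − 35.6)² = 30.04².
Subtracting the BRK equation from the HLID and RCM equations removes the quadratic terms:
-64.0 x − 137.4 y = 362.97
-118.2 x + 67.8 y = 2952.55
Solving the 2×2 system: x ≈ -20.9, y ≈ 7.1 km.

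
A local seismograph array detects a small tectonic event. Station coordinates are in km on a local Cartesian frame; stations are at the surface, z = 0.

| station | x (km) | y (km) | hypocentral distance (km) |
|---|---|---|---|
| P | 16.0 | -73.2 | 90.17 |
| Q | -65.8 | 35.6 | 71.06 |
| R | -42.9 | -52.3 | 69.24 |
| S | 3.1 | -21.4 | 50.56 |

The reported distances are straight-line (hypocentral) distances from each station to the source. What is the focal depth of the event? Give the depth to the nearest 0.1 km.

40.1 km

Each station gives a sphere (x−x_i)² + (y−y_i)² + z² = d_i² (stations at z=0).
Subtracting the P sphere from Q and R: z² cancels, leaving linear equations in x and y:
-163.6 x + 217.6 y = 3063.87
-117.8 x + 41.8 y = 2297.91
Solving: x ≈ -19.790, y ≈ -0.799 km (keep extra digits for the depth step; rounded: -19.8, -0.8).
Then from the P sphere: z² = 90.17² − (x − 16.0)² − (y + 73.2)² with x = -19.790, y = -0.799, so z ≈ 40.097 ≈ 40.1 km.
Check against S (with the unrounded solution): distance 50.56 ≈ 50.56 km. ✓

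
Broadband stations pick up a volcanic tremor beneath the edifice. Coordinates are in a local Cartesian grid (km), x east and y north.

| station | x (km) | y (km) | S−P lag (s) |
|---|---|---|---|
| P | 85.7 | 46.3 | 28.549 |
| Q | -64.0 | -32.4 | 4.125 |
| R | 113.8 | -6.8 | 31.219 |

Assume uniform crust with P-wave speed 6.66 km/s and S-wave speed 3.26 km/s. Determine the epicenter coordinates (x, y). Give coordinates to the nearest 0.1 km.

Distance from S−P lag: d = Δt · v_P v_S / (v_P − v_S) = Δt · (6.66·3.26)/(6.66−3.26) ≈ 6.3858·Δt.
So d_P = 182.31, d_Q = 26.34, d_R = 199.36 km.
Circle about each station: (x − 85.7)² + (y − 46.3)² = 182.31²; (x + 64.0)² + (y + 32.4)² = 26.34²; (x − 113.8)² + (y + 6.8)² = 199.36².
Subtracting pairs of circle equations eliminates x²+y² and gives linear equations (the radical axes):
-299.4 x − 157.4 y = 28200.72
56.2 x − 106.2 y = -2998.97
Solving the 2×2 system: x ≈ -85.3, y ≈ -16.9 km.

(-85.3, -16.9)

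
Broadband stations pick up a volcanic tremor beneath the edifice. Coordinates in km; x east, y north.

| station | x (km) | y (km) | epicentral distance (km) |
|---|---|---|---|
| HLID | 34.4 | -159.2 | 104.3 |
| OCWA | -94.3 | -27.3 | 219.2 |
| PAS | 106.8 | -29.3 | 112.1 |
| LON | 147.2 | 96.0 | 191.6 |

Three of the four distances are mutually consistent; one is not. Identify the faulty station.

PAS

Solve using three stations at a time. Using HLID, OCWA, LON (subtract circle equations pairwise → linear system) gives (x, y) ≈ (114.9, -92.8).
Distances from that point to each station vs reported:
  HLID: calculated 104.3 vs reported 104.3 → residual 0.0 km
  OCWA: calculated 219.2 vs reported 219.2 → residual 0.0 km
  PAS: calculated 64.1 vs reported 112.1 → residual 48.0 km
  LON: calculated 191.6 vs reported 191.6 → residual 0.0 km
HLID, OCWA, LON are mutually consistent (residuals ≈ 0); PAS is off by 48.0 km.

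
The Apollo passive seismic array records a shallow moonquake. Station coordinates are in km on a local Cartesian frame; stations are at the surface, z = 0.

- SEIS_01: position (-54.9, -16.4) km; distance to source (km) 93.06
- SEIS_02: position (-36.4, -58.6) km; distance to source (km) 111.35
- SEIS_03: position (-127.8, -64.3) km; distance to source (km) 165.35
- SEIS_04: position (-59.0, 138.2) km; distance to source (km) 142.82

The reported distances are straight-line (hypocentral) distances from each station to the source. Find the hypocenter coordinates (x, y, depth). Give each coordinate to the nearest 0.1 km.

(-5.7, 24.3, 67.7)

Each station gives a sphere (x−x_i)² + (y−y_i)² + z² = d_i² (stations at z=0).
Subtracting the SEIS_01 sphere from SEIS_02 and SEIS_03: z² cancels, leaving linear equations in x and y:
37.0 x − 84.4 y = -2262.71
-145.8 x − 95.8 y = -1496.10
Solving: x ≈ -5.710, y ≈ 24.306 km (keep extra digits for the depth step; rounded: -5.7, 24.3).
Then from the SEIS_01 sphere: z² = 93.06² − (x + 54.9)² − (y + 16.4)² with x = -5.710, y = 24.306, so z ≈ 67.702 ≈ 67.7 km.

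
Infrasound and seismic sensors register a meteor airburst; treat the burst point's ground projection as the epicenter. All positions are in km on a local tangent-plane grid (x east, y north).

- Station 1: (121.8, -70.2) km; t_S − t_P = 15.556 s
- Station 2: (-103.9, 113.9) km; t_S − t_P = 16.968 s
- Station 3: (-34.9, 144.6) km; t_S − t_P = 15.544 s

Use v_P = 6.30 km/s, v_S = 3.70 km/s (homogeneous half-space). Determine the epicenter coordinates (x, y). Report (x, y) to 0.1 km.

Distance from S−P lag: d = Δt · v_P v_S / (v_P − v_S) = Δt · (6.30·3.70)/(6.30−3.70) ≈ 8.9654·Δt.
So d_Station 1 = 139.47, d_Station 2 = 152.12, d_Station 3 = 139.36 km.
Circle about each station: (x − 121.8)² + (y + 70.2)² = 139.47²; (x + 103.9)² + (y − 113.9)² = 152.12²; (x + 34.9)² + (y − 144.6)² = 139.36².
Subtracting pairs of circle equations eliminates x²+y² and gives linear equations (the radical axes):
-451.4 x + 368.2 y = 316.53
-313.4 x + 429.6 y = 2394.56
Solving the 2×2 system: x ≈ 9.5, y ≈ 12.5 km.

9.5 km east, 12.5 km north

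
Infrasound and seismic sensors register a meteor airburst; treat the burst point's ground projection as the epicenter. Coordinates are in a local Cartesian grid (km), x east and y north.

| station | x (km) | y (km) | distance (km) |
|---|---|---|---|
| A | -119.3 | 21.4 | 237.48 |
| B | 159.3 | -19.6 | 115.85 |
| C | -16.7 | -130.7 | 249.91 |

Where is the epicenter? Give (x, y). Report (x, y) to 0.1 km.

Circle about each station: (x + 119.3)² + (y − 21.4)² = 237.48²; (x − 159.3)² + (y + 19.6)² = 115.85²; (x + 16.7)² + (y + 130.7)² = 249.91².
Subtracting pairs of circle equations eliminates x²+y² and gives linear equations (the radical axes):
557.2 x − 82.0 y = 54045.73
205.2 x − 304.2 y = -3387.33
Solving the 2×2 system: x ≈ 109.5, y ≈ 85.0 km.
Check against A (with the unrounded x, y): √((x + 119.3)²+(y − 21.4)²) = 237.48 ≈ 237.48 km. ✓

109.5 km east, 85.0 km north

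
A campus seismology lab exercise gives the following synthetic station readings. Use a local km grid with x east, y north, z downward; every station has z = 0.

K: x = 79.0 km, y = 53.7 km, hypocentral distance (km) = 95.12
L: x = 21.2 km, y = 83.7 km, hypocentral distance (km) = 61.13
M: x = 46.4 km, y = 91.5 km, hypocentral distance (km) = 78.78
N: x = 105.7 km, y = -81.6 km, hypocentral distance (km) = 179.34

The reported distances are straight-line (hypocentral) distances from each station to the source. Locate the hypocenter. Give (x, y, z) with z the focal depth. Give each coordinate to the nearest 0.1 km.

Each station gives a sphere (x−x_i)² + (y−y_i)² + z² = d_i² (stations at z=0).
Subtracting the K sphere from L and M: z² cancels, leaving linear equations in x and y:
-115.6 x + 60.0 y = 3641.38
-65.2 x + 75.6 y = 4242.05
Solving: x ≈ -4.302, y ≈ 52.402 km (keep extra digits for the depth step; rounded: -4.3, 52.4).
Then from the K sphere: z² = 95.12² − (x − 79.0)² − (y − 53.7)² with x = -4.302, y = 52.402, so z ≈ 45.901 ≈ 45.9 km.

(-4.3, 52.4, 45.9)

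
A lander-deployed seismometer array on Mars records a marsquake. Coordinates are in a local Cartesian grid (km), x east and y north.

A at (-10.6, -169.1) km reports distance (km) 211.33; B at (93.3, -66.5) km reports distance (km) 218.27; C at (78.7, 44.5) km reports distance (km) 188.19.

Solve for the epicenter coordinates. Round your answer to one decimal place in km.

Circle about each station: (x + 10.6)² + (y + 169.1)² = 211.33²; (x − 93.3)² + (y + 66.5)² = 218.27²; (x − 78.7)² + (y − 44.5)² = 188.19².
Subtracting the A equation from the B and C equations removes the quadratic terms:
207.8 x + 205.2 y = -18561.45
178.6 x + 427.2 y = -11288.34
Solving the 2×2 system: x ≈ -107.7, y ≈ 18.6 km.
Check against A (with the unrounded x, y): √((x + 10.6)²+(y + 169.1)²) = 211.32 ≈ 211.33 km. ✓

-107.7 km east, 18.6 km north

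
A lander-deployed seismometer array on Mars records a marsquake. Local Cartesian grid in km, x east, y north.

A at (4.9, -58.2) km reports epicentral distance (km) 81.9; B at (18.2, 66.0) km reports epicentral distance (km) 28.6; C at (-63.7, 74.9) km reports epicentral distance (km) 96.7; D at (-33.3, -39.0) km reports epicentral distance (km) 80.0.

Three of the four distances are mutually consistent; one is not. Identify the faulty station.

B

Solve using three stations at a time. Using A, C, D (subtract circle equations pairwise → linear system) gives (x, y) ≈ (17.6, 22.6).
Distances from that point to each station vs reported:
  A: calculated 81.8 vs reported 81.9 → residual 0.1 km
  B: calculated 43.4 vs reported 28.6 → residual 14.8 km
  C: calculated 96.6 vs reported 96.7 → residual 0.1 km
  D: calculated 79.9 vs reported 80.0 → residual 0.1 km
A, C, D are mutually consistent (residuals ≈ 0); B is off by 14.8 km.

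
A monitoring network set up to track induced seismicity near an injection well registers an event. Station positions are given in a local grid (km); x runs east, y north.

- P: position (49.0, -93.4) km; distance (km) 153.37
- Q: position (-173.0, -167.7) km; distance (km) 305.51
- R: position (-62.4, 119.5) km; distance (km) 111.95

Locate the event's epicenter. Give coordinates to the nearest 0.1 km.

Circle about each station: (x − 49.0)² + (y + 93.4)² = 153.37²; (x + 173.0)² + (y + 167.7)² = 305.51²; (x + 62.4)² + (y − 119.5)² = 111.95².
Subtracting pairs of circle equations eliminates x²+y² and gives linear equations (the radical axes):
-444.0 x − 148.6 y = -22886.27
-222.8 x + 425.8 y = 18039.00
Solving the 2×2 system: x ≈ 31.8, y ≈ 59.0 km.
Check against P (with the unrounded x, y): √((x − 49.0)²+(y + 93.4)²) = 153.37 ≈ 153.37 km. ✓

x ≈ 31.8 km, y ≈ 59.0 km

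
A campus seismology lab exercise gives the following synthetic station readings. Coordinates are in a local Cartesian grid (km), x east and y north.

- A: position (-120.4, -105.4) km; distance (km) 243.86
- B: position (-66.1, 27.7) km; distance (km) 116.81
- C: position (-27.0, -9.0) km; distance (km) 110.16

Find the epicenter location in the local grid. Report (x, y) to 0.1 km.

(38.6, 79.5)

Circle about each station: (x + 120.4)² + (y + 105.4)² = 243.86²; (x + 66.1)² + (y − 27.7)² = 116.81²; (x + 27.0)² + (y + 9.0)² = 110.16².
Subtracting the A equation from the B and C equations removes the quadratic terms:
108.6 x + 266.2 y = 25354.30
186.8 x + 192.8 y = 22537.15
Solving the 2×2 system: x ≈ 38.6, y ≈ 79.5 km.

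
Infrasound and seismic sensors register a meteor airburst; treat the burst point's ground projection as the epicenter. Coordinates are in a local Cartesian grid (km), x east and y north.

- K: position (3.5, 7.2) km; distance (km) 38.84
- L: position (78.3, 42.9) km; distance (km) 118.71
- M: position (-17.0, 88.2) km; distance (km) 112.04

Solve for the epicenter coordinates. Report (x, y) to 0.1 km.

Circle about each station: (x − 3.5)² + (y − 7.2)² = 38.84²; (x − 78.3)² + (y − 42.9)² = 118.71²; (x + 17.0)² + (y − 88.2)² = 112.04².
Subtracting the K equation from the L and M equations removes the quadratic terms:
149.6 x + 71.4 y = -4676.31
-41.0 x + 162.0 y = -3040.27
Solving the 2×2 system: x ≈ -19.9, y ≈ -23.8 km.
Check against K (with the unrounded x, y): √((x − 3.5)²+(y − 7.2)²) = 38.84 ≈ 38.84 km. ✓

(-19.9, -23.8)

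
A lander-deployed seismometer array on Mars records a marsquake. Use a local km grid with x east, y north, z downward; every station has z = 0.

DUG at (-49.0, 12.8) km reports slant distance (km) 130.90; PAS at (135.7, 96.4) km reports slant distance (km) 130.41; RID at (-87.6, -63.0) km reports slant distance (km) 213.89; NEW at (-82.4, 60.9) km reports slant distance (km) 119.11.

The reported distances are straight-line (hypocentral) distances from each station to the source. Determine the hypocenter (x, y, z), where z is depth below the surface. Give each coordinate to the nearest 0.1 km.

x ≈ 13.1 km, y ≈ 122.2 km, depth ≈ 36.2 km

Each station gives a sphere (x−x_i)² + (y−y_i)² + z² = d_i² (stations at z=0).
Subtracting the DUG sphere from PAS and RID: z² cancels, leaving linear equations in x and y:
369.4 x + 167.2 y = 25270.65
-77.2 x − 151.6 y = -19536.20
Solving: x ≈ 13.101, y ≈ 122.195 km (keep extra digits for the depth step; rounded: 13.1, 122.2).
Then from the DUG sphere: z² = 130.90² − (x + 49.0)² − (y − 12.8)² with x = 13.101, y = 122.195, so z ≈ 36.208 ≈ 36.2 km.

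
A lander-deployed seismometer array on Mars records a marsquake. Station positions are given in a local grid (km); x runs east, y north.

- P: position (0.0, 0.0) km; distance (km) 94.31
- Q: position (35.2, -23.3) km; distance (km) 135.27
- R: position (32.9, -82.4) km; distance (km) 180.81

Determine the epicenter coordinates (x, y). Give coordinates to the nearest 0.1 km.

x ≈ -60.2 km, y ≈ 72.6 km

Circle about each station: x² + y² = 94.31²; (x − 35.2)² + (y + 23.3)² = 135.27²; (x − 32.9)² + (y + 82.4)² = 180.81².
Subtracting the P equation from the Q and R equations removes the quadratic terms:
70.4 x − 46.6 y = -7621.67
65.8 x − 164.8 y = -15925.71
Solving the 2×2 system: x ≈ -60.2, y ≈ 72.6 km.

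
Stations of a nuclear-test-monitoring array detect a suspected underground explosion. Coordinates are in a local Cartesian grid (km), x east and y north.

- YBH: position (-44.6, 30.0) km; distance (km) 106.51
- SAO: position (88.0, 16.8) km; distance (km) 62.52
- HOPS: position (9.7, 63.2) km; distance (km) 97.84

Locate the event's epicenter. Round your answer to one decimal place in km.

x ≈ 44.6 km, y ≈ -28.2 km

Circle about each station: (x + 44.6)² + (y − 30.0)² = 106.51²; (x − 88.0)² + (y − 16.8)² = 62.52²; (x − 9.7)² + (y − 63.2)² = 97.84².
Subtracting the YBH equation from the SAO and HOPS equations removes the quadratic terms:
265.2 x − 26.4 y = 12572.71
108.6 x + 66.4 y = 2970.88
Solving the 2×2 system: x ≈ 44.6, y ≈ -28.2 km.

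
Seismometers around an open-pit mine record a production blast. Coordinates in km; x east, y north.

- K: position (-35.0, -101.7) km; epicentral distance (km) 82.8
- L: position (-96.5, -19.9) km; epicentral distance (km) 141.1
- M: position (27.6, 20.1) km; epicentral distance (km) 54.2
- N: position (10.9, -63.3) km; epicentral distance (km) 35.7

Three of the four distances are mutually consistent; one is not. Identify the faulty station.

Solve using three stations at a time. Using K, M, N (subtract circle equations pairwise → linear system) gives (x, y) ≈ (3.5, -28.4).
Distances from that point to each station vs reported:
  K: calculated 82.8 vs reported 82.8 → residual 0.0 km
  L: calculated 100.4 vs reported 141.1 → residual 40.7 km
  M: calculated 54.2 vs reported 54.2 → residual 0.0 km
  N: calculated 35.7 vs reported 35.7 → residual 0.0 km
K, M, N are mutually consistent (residuals ≈ 0); L is off by 40.7 km.

L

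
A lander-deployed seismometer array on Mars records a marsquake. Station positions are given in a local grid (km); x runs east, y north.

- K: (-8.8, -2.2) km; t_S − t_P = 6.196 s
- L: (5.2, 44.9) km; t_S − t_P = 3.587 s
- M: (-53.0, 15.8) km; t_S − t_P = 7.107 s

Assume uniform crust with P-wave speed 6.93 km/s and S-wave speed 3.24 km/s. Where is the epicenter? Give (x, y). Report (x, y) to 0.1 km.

x ≈ -14.3 km, y ≈ 35.1 km

Distance from S−P lag: d = Δt · v_P v_S / (v_P − v_S) = Δt · (6.93·3.24)/(6.93−3.24) ≈ 6.0849·Δt.
So d_K = 37.70, d_L = 21.83, d_M = 43.25 km.
Circle about each station: (x + 8.8)² + (y + 2.2)² = 37.70²; (x − 5.2)² + (y − 44.9)² = 21.83²; (x + 53.0)² + (y − 15.8)² = 43.25².
Subtracting pairs of circle equations eliminates x²+y² and gives linear equations (the radical axes):
28.0 x + 94.2 y = 2905.51
-88.4 x + 36.0 y = 2527.09
Solving the 2×2 system: x ≈ -14.3, y ≈ 35.1 km.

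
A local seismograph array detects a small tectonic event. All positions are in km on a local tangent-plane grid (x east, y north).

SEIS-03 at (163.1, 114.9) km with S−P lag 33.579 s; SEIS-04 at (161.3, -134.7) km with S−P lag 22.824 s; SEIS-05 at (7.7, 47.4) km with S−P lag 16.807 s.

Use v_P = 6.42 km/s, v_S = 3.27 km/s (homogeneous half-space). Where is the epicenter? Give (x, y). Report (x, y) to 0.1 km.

Distance from S−P lag: d = Δt · v_P v_S / (v_P − v_S) = Δt · (6.42·3.27)/(6.42−3.27) ≈ 6.6646·Δt.
So d_SEIS-03 = 223.79, d_SEIS-04 = 152.11, d_SEIS-05 = 112.01 km.
Circle about each station: (x − 163.1)² + (y − 114.9)² = 223.79²; (x − 161.3)² + (y + 134.7)² = 152.11²; (x − 7.7)² + (y − 47.4)² = 112.01².
Subtracting pairs of circle equations eliminates x²+y² and gives linear equations (the radical axes):
-3.6 x − 499.2 y = 31302.67
-310.8 x − 135.0 y = 38.15
Solving the 2×2 system: x ≈ 27.2, y ≈ -62.9 km.

(27.2, -62.9)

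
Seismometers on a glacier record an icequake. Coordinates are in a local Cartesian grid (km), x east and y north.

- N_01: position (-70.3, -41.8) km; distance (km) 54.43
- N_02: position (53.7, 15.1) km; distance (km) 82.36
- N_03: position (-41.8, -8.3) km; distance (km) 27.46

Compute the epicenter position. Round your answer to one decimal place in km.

Circle about each station: (x + 70.3)² + (y + 41.8)² = 54.43²; (x − 53.7)² + (y − 15.1)² = 82.36²; (x + 41.8)² + (y + 8.3)² = 27.46².
Subtracting pairs of circle equations eliminates x²+y² and gives linear equations (the radical axes):
248.0 x + 113.8 y = -7398.17
57.0 x + 67.0 y = -2664.63
Solving the 2×2 system: x ≈ -19.0, y ≈ -23.6 km.
Check against N_01 (with the unrounded x, y): √((x + 70.3)²+(y + 41.8)²) = 54.43 ≈ 54.43 km. ✓

-19.0 km east, -23.6 km north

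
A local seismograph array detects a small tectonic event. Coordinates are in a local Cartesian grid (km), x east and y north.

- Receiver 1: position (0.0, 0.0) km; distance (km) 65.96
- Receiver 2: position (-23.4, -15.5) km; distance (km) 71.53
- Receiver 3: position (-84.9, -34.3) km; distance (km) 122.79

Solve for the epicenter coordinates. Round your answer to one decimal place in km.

(36.1, -55.2)

Circle about each station: x² + y² = 65.96²; (x + 23.4)² + (y + 15.5)² = 71.53²; (x + 84.9)² + (y + 34.3)² = 122.79².
Subtracting the Receiver 1 equation from the Receiver 2 and Receiver 3 equations removes the quadratic terms:
-46.8 x − 31.0 y = 21.99
-169.8 x − 68.6 y = -2342.16
Solving the 2×2 system: x ≈ 36.1, y ≈ -55.2 km.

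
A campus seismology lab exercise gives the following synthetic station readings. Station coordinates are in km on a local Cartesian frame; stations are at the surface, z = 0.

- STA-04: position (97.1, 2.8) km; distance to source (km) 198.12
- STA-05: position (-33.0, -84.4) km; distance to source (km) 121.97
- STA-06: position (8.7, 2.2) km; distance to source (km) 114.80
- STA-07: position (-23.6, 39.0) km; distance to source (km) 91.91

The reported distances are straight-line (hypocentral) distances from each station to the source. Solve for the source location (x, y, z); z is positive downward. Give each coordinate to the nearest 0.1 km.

(-94.6, 8.4, 49.7)

Each station gives a sphere (x−x_i)² + (y−y_i)² + z² = d_i² (stations at z=0).
Subtracting the STA-04 sphere from STA-05 and STA-06: z² cancels, leaving linear equations in x and y:
-260.2 x − 174.4 y = 23150.96
-176.8 x − 1.2 y = 16716.77
Solving: x ≈ -94.609, y ≈ 8.408 km (keep extra digits for the depth step; rounded: -94.6, 8.4).
Then from the STA-04 sphere: z² = 198.12² − (x − 97.1)² − (y − 2.8)² with x = -94.609, y = 8.408, so z ≈ 49.676 ≈ 49.7 km.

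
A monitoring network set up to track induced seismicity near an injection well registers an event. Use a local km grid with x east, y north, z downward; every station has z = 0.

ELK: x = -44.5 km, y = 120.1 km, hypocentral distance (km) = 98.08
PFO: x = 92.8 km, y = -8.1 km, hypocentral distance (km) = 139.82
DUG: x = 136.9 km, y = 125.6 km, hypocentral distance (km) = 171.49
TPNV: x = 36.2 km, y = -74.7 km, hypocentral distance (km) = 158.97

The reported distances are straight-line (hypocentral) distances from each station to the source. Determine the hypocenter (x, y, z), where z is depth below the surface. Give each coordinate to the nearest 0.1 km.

(-6.5, 61.9, 69.2)

Each station gives a sphere (x−x_i)² + (y−y_i)² + z² = d_i² (stations at z=0).
Subtracting the ELK sphere from PFO and DUG: z² cancels, leaving linear equations in x and y:
274.6 x − 256.4 y = -17656.76
362.8 x + 11.0 y = -1676.42
Solving: x ≈ -6.498, y ≈ 61.905 km (keep extra digits for the depth step; rounded: -6.5, 61.9).
Then from the ELK sphere: z² = 98.08² − (x + 44.5)² − (y − 120.1)² with x = -6.498, y = 61.905, so z ≈ 69.202 ≈ 69.2 km.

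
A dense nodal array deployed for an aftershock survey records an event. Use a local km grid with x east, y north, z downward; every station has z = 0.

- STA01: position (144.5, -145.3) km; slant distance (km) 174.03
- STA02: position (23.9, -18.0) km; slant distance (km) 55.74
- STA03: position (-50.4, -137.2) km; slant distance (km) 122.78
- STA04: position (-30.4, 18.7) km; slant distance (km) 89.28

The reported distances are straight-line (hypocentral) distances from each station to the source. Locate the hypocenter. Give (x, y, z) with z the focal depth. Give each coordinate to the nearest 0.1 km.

x ≈ 12.1 km, y ≈ -43.2 km, depth ≈ 48.3 km

Each station gives a sphere (x−x_i)² + (y−y_i)² + z² = d_i² (stations at z=0).
Subtracting the STA01 sphere from STA02 and STA03: z² cancels, leaving linear equations in x and y:
-241.2 x + 254.6 y = -13917.64
-389.8 x + 16.2 y = -5416.83
Solving: x ≈ 12.101, y ≈ -43.201 km (keep extra digits for the depth step; rounded: 12.1, -43.2).
Then from the STA01 sphere: z² = 174.03² − (x − 144.5)² − (y + 145.3)² with x = 12.101, y = -43.201, so z ≈ 48.298 ≈ 48.3 km.
Check against STA04 (with the unrounded solution): distance 89.28 ≈ 89.28 km. ✓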